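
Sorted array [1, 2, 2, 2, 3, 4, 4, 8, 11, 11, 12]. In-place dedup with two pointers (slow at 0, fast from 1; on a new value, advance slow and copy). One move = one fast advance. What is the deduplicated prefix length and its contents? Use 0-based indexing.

slow=0 fast=1: a[fast]=2≠a[slow]=1 write a[1]=2, slow++,fast++
slow=1 fast=2: a[fast]=2=a[slow] dup, fast++
slow=1 fast=3: a[fast]=2=a[slow] dup, fast++
slow=1 fast=4: a[fast]=3≠a[slow]=2 write a[2]=3, slow++,fast++
slow=2 fast=5: a[fast]=4≠a[slow]=3 write a[3]=4, slow++,fast++
slow=3 fast=6: a[fast]=4=a[slow] dup, fast++
slow=3 fast=7: a[fast]=8≠a[slow]=4 write a[4]=8, slow++,fast++
slow=4 fast=8: a[fast]=11≠a[slow]=8 write a[5]=11, slow++,fast++
slow=5 fast=9: a[fast]=11=a[slow] dup, fast++
slow=5 fast=10: a[fast]=12≠a[slow]=11 write a[6]=12, slow++,fast++

length 7; prefix = [1, 2, 3, 4, 8, 11, 12]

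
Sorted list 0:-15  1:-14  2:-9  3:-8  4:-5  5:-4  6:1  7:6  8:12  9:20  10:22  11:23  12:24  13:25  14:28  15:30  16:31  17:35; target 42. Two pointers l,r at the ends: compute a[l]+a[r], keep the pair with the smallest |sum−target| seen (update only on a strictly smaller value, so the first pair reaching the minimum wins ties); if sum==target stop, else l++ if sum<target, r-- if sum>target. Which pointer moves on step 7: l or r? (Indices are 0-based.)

l

l=0 r=17: -15+35=20 d=22 *, l++
l=1 r=17: -14+35=21 d=21 *, l++
l=2 r=17: -9+35=26 d=16 *, l++
l=3 r=17: -8+35=27 d=15 *, l++
l=4 r=17: -5+35=30 d=12 *, l++
l=5 r=17: -4+35=31 d=11 *, l++
l=6 r=17: 1+35=36 d=6 *, l++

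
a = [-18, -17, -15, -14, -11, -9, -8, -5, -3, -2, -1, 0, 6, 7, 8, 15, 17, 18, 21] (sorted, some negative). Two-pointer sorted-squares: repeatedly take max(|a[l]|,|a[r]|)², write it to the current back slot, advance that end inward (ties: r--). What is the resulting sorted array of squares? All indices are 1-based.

l=1 r=19: |-18|<=|21| out[19]=441, r--
l=1 r=18: |-18|<=|18| out[18]=324, r--
l=1 r=17: |-18|>|17| out[17]=324, l++
l=2 r=17: |-17|<=|17| out[16]=289, r--
l=2 r=16: |-17|>|15| out[15]=289, l++
l=3 r=16: |-15|<=|15| out[14]=225, r--
l=3 r=15: |-15|>|8| out[13]=225, l++
l=4 r=15: |-14|>|8| out[12]=196, l++
l=5 r=15: |-11|>|8| out[11]=121, l++
l=6 r=15: |-9|>|8| out[10]=81, l++
l=7 r=15: |-8|<=|8| out[9]=64, r--
l=7 r=14: |-8|>|7| out[8]=64, l++
l=8 r=14: |-5|<=|7| out[7]=49, r--
l=8 r=13: |-5|<=|6| out[6]=36, r--
l=8 r=12: |-5|>|0| out[5]=25, l++
l=9 r=12: |-3|>|0| out[4]=9, l++
l=10 r=12: |-2|>|0| out[3]=4, l++
l=11 r=12: |-1|>|0| out[2]=1, l++
l=12 r=12: |0|<=|0| out[1]=0, r--

[0, 1, 4, 9, 25, 36, 49, 64, 64, 81, 121, 196, 225, 225, 289, 289, 324, 324, 441]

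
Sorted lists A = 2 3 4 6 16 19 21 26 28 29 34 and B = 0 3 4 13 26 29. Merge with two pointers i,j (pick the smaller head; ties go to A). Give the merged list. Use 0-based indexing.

[0, 2, 3, 3, 4, 4, 6, 13, 16, 19, 21, 26, 26, 28, 29, 29, 34]

i=0 j=0: A[i]=2>B[j]=0 take 0, j++
i=0 j=1: A[i]=2<=B[j]=3 take 2, i++
i=1 j=1: A[i]=3<=B[j]=3 take 3, i++
i=2 j=1: A[i]=4>B[j]=3 take 3, j++
i=2 j=2: A[i]=4<=B[j]=4 take 4, i++
i=3 j=2: A[i]=6>B[j]=4 take 4, j++
i=3 j=3: A[i]=6<=B[j]=13 take 6, i++
i=4 j=3: A[i]=16>B[j]=13 take 13, j++
i=4 j=4: A[i]=16<=B[j]=26 take 16, i++
i=5 j=4: A[i]=19<=B[j]=26 take 19, i++
i=6 j=4: A[i]=21<=B[j]=26 take 21, i++
i=7 j=4: A[i]=26<=B[j]=26 take 26, i++
i=8 j=4: A[i]=28>B[j]=26 take 26, j++
i=8 j=5: A[i]=28<=B[j]=29 take 28, i++
i=9 j=5: A[i]=29<=B[j]=29 take 29, i++
i=10 j=5: A[i]=34>B[j]=29 take 29, j++
i=10 j=6: B done, take A[i]=34, i++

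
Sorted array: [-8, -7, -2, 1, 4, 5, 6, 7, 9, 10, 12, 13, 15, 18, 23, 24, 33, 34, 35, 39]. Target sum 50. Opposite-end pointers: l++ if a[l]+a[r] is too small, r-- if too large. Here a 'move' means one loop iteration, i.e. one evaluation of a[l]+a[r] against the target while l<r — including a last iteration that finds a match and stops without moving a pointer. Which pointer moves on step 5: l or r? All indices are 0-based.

l

l=0 r=19: -8+39=31 <50, l++
l=1 r=19: -7+39=32 <50, l++
l=2 r=19: -2+39=37 <50, l++
l=3 r=19: 1+39=40 <50, l++
l=4 r=19: 4+39=43 <50, l++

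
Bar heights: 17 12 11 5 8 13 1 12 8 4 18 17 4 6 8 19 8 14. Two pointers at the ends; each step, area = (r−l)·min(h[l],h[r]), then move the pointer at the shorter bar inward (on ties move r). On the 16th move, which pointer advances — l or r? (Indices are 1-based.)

[1,18] min(17,14)*17=238 best=238 * → r--
[1,17] min(17,8)*16=128 best=238 → r--
[1,16] min(17,19)*15=255 best=255 * → l++
[2,16] min(12,19)*14=168 best=255 → l++
[3,16] min(11,19)*13=143 best=255 → l++
[4,16] min(5,19)*12=60 best=255 → l++
[5,16] min(8,19)*11=88 best=255 → l++
[6,16] min(13,19)*10=130 best=255 → l++
[7,16] min(1,19)*9=9 best=255 → l++
[8,16] min(12,19)*8=96 best=255 → l++
[9,16] min(8,19)*7=56 best=255 → l++
[10,16] min(4,19)*6=24 best=255 → l++
[11,16] min(18,19)*5=90 best=255 → l++
[12,16] min(17,19)*4=68 best=255 → l++
[13,16] min(4,19)*3=12 best=255 → l++
[14,16] min(6,19)*2=12 best=255 → l++

l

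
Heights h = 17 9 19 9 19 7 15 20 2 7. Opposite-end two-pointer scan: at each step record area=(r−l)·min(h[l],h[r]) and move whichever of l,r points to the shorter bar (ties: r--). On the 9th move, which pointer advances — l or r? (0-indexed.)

l

l=0 r=9: min(17,7)*9=63 best=63 *, r--
l=0 r=8: min(17,2)*8=16 best=63, r--
l=0 r=7: min(17,20)*7=119 best=119 *, l++
l=1 r=7: min(9,20)*6=54 best=119, l++
l=2 r=7: min(19,20)*5=95 best=119, l++
l=3 r=7: min(9,20)*4=36 best=119, l++
l=4 r=7: min(19,20)*3=57 best=119, l++
l=5 r=7: min(7,20)*2=14 best=119, l++
l=6 r=7: min(15,20)*1=15 best=119, l++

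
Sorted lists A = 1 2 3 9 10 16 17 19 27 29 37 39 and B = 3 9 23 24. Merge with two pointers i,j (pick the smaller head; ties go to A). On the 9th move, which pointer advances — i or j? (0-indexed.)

i

[i=0,j=0] A[i]=1<=B[j]=3 take 1 → i++
[i=1,j=0] A[i]=2<=B[j]=3 take 2 → i++
[i=2,j=0] A[i]=3<=B[j]=3 take 3 → i++
[i=3,j=0] A[i]=9>B[j]=3 take 3 → j++
[i=3,j=1] A[i]=9<=B[j]=9 take 9 → i++
[i=4,j=1] A[i]=10>B[j]=9 take 9 → j++
[i=4,j=2] A[i]=10<=B[j]=23 take 10 → i++
[i=5,j=2] A[i]=16<=B[j]=23 take 16 → i++
[i=6,j=2] A[i]=17<=B[j]=23 take 17 → i++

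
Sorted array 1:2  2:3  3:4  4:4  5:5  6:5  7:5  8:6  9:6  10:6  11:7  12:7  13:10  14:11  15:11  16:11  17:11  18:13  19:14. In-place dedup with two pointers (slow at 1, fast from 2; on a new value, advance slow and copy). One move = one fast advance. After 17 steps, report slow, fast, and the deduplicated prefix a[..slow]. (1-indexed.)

slow=9, fast=19, prefix=[2, 3, 4, 5, 6, 7, 10, 11, 13]

(s=1,f=2) a[fast]=3≠a[slow]=2 write a[2]=3 → slow++,fast++
(s=2,f=3) a[fast]=4≠a[slow]=3 write a[3]=4 → slow++,fast++
(s=3,f=4) a[fast]=4=a[slow] dup → fast++
(s=3,f=5) a[fast]=5≠a[slow]=4 write a[4]=5 → slow++,fast++
(s=4,f=6) a[fast]=5=a[slow] dup → fast++
(s=4,f=7) a[fast]=5=a[slow] dup → fast++
(s=4,f=8) a[fast]=6≠a[slow]=5 write a[5]=6 → slow++,fast++
(s=5,f=9) a[fast]=6=a[slow] dup → fast++
(s=5,f=10) a[fast]=6=a[slow] dup → fast++
(s=5,f=11) a[fast]=7≠a[slow]=6 write a[6]=7 → slow++,fast++
(s=6,f=12) a[fast]=7=a[slow] dup → fast++
(s=6,f=13) a[fast]=10≠a[slow]=7 write a[7]=10 → slow++,fast++
(s=7,f=14) a[fast]=11≠a[slow]=10 write a[8]=11 → slow++,fast++
(s=8,f=15) a[fast]=11=a[slow] dup → fast++
(s=8,f=16) a[fast]=11=a[slow] dup → fast++
(s=8,f=17) a[fast]=11=a[slow] dup → fast++
(s=8,f=18) a[fast]=13≠a[slow]=11 write a[9]=13 → slow++,fast++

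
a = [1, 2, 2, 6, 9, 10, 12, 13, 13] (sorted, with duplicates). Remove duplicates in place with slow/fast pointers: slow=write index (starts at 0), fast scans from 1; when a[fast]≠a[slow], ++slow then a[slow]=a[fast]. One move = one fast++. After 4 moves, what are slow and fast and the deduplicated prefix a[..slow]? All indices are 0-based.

slow=3, fast=5, prefix=[1, 2, 6, 9]

slow=0 fast=1: a[fast]=2≠a[slow]=1 write a[1]=2, slow++,fast++
slow=1 fast=2: a[fast]=2=a[slow] dup, fast++
slow=1 fast=3: a[fast]=6≠a[slow]=2 write a[2]=6, slow++,fast++
slow=2 fast=4: a[fast]=9≠a[slow]=6 write a[3]=9, slow++,fast++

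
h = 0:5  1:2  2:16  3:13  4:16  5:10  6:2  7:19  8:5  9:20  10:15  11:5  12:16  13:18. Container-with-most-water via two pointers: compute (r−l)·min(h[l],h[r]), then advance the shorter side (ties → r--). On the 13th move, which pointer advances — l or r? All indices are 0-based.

[0,13] min(5,18)*13=65 best=65 * → l++
[1,13] min(2,18)*12=24 best=65 → l++
[2,13] min(16,18)*11=176 best=176 * → l++
[3,13] min(13,18)*10=130 best=176 → l++
[4,13] min(16,18)*9=144 best=176 → l++
[5,13] min(10,18)*8=80 best=176 → l++
[6,13] min(2,18)*7=14 best=176 → l++
[7,13] min(19,18)*6=108 best=176 → r--
[7,12] min(19,16)*5=80 best=176 → r--
[7,11] min(19,5)*4=20 best=176 → r--
[7,10] min(19,15)*3=45 best=176 → r--
[7,9] min(19,20)*2=38 best=176 → l++
[8,9] min(5,20)*1=5 best=176 → l++

l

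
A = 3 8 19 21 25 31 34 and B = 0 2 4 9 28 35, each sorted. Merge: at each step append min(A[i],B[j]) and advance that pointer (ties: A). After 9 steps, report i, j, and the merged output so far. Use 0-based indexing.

i=5, j=4, merged so far=[0, 2, 3, 4, 8, 9, 19, 21, 25]

[i=0,j=0] A[i]=3>B[j]=0 take 0 → j++
[i=0,j=1] A[i]=3>B[j]=2 take 2 → j++
[i=0,j=2] A[i]=3<=B[j]=4 take 3 → i++
[i=1,j=2] A[i]=8>B[j]=4 take 4 → j++
[i=1,j=3] A[i]=8<=B[j]=9 take 8 → i++
[i=2,j=3] A[i]=19>B[j]=9 take 9 → j++
[i=2,j=4] A[i]=19<=B[j]=28 take 19 → i++
[i=3,j=4] A[i]=21<=B[j]=28 take 21 → i++
[i=4,j=4] A[i]=25<=B[j]=28 take 25 → i++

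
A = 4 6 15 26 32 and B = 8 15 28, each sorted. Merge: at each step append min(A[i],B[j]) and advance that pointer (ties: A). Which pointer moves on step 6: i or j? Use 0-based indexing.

i=0 j=0: A[i]=4<=B[j]=8 take 4, i++
i=1 j=0: A[i]=6<=B[j]=8 take 6, i++
i=2 j=0: A[i]=15>B[j]=8 take 8, j++
i=2 j=1: A[i]=15<=B[j]=15 take 15, i++
i=3 j=1: A[i]=26>B[j]=15 take 15, j++
i=3 j=2: A[i]=26<=B[j]=28 take 26, i++

i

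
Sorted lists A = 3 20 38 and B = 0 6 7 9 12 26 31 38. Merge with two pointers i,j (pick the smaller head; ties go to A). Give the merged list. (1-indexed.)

[0, 3, 6, 7, 9, 12, 20, 26, 31, 38, 38]

i=1 j=1: A[i]=3>B[j]=0 take 0, j++
i=1 j=2: A[i]=3<=B[j]=6 take 3, i++
i=2 j=2: A[i]=20>B[j]=6 take 6, j++
i=2 j=3: A[i]=20>B[j]=7 take 7, j++
i=2 j=4: A[i]=20>B[j]=9 take 9, j++
i=2 j=5: A[i]=20>B[j]=12 take 12, j++
i=2 j=6: A[i]=20<=B[j]=26 take 20, i++
i=3 j=6: A[i]=38>B[j]=26 take 26, j++
i=3 j=7: A[i]=38>B[j]=31 take 31, j++
i=3 j=8: A[i]=38<=B[j]=38 take 38, i++
i=4 j=8: A done, take B[j]=38, j++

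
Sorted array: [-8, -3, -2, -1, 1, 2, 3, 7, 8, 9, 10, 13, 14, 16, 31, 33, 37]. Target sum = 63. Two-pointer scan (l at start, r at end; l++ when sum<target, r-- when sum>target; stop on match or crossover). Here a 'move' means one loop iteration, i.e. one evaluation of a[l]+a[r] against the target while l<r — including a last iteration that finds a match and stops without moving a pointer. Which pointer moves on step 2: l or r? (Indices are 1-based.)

l=1 r=17: -8+37=29 <63, l++
l=2 r=17: -3+37=34 <63, l++

l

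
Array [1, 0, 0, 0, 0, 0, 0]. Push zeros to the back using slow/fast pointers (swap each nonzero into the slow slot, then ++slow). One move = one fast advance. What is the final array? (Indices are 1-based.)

slow=1 fast=1: a[fast]=1≠0 swap→a[1]=1, slow++,fast++
slow=2 fast=2: a[fast]=0, fast++
slow=2 fast=3: a[fast]=0, fast++
slow=2 fast=4: a[fast]=0, fast++
slow=2 fast=5: a[fast]=0, fast++
slow=2 fast=6: a[fast]=0, fast++
slow=2 fast=7: a[fast]=0, fast++

[1, 0, 0, 0, 0, 0, 0]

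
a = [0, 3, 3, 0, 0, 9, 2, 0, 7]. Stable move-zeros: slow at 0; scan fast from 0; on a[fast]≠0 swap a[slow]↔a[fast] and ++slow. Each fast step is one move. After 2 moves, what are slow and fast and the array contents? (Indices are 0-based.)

(s=0,f=0) a[fast]=0 → fast++
(s=0,f=1) a[fast]=3≠0 swap→a[0]=3 → slow++,fast++

slow=1, fast=2, a=[3, 0, 3, 0, 0, 9, 2, 0, 7]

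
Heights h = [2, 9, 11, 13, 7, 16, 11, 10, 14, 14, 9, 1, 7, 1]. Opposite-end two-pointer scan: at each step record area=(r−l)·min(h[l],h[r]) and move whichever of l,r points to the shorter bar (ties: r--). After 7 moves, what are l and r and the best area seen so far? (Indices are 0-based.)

l=3, r=9, best area=81

l=0 r=13: min(2,1)*13=13 best=13 *, r--
l=0 r=12: min(2,7)*12=24 best=24 *, l++
l=1 r=12: min(9,7)*11=77 best=77 *, r--
l=1 r=11: min(9,1)*10=10 best=77, r--
l=1 r=10: min(9,9)*9=81 best=81 *, r--
l=1 r=9: min(9,14)*8=72 best=81, l++
l=2 r=9: min(11,14)*7=77 best=81, l++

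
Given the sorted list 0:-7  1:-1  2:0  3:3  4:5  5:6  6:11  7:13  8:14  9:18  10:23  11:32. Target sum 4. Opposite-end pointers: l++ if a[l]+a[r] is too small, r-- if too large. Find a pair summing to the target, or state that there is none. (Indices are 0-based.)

(-7, 11)

[0,11] -7+32=25 >4 → r--
[0,10] -7+23=16 >4 → r--
[0,9] -7+18=11 >4 → r--
[0,8] -7+14=7 >4 → r--
[0,7] -7+13=6 >4 → r--
[0,6] -7+11=4 → found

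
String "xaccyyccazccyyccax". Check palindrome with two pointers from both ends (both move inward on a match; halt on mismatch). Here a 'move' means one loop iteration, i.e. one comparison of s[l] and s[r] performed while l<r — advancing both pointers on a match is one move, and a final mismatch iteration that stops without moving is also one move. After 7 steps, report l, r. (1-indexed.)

[1,18] 'x'=='x' → l++,r--
[2,17] 'a'=='a' → l++,r--
[3,16] 'c'=='c' → l++,r--
[4,15] 'c'=='c' → l++,r--
[5,14] 'y'=='y' → l++,r--
[6,13] 'y'=='y' → l++,r--
[7,12] 'c'=='c' → l++,r--

l=8, r=11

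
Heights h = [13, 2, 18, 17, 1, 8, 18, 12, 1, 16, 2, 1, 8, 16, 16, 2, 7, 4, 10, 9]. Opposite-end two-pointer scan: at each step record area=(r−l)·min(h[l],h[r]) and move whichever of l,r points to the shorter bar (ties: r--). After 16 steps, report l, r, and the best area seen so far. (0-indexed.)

l=0 r=19: min(13,9)*19=171 best=171 *, r--
l=0 r=18: min(13,10)*18=180 best=180 *, r--
l=0 r=17: min(13,4)*17=68 best=180, r--
l=0 r=16: min(13,7)*16=112 best=180, r--
l=0 r=15: min(13,2)*15=30 best=180, r--
l=0 r=14: min(13,16)*14=182 best=182 *, l++
l=1 r=14: min(2,16)*13=26 best=182, l++
l=2 r=14: min(18,16)*12=192 best=192 *, r--
l=2 r=13: min(18,16)*11=176 best=192, r--
l=2 r=12: min(18,8)*10=80 best=192, r--
l=2 r=11: min(18,1)*9=9 best=192, r--
l=2 r=10: min(18,2)*8=16 best=192, r--
l=2 r=9: min(18,16)*7=112 best=192, r--
l=2 r=8: min(18,1)*6=6 best=192, r--
l=2 r=7: min(18,12)*5=60 best=192, r--
l=2 r=6: min(18,18)*4=72 best=192, r--

l=2, r=5, best area=192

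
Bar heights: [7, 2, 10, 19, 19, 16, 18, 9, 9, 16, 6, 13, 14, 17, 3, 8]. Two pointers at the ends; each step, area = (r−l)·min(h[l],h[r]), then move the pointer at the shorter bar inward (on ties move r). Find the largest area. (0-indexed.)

[0,15] min(7,8)*15=105 best=105 * → l++
[1,15] min(2,8)*14=28 best=105 → l++
[2,15] min(10,8)*13=104 best=105 → r--
[2,14] min(10,3)*12=36 best=105 → r--
[2,13] min(10,17)*11=110 best=110 * → l++
[3,13] min(19,17)*10=170 best=170 * → r--
[3,12] min(19,14)*9=126 best=170 → r--
[3,11] min(19,13)*8=104 best=170 → r--
[3,10] min(19,6)*7=42 best=170 → r--
[3,9] min(19,16)*6=96 best=170 → r--
[3,8] min(19,9)*5=45 best=170 → r--
[3,7] min(19,9)*4=36 best=170 → r--
[3,6] min(19,18)*3=54 best=170 → r--
[3,5] min(19,16)*2=32 best=170 → r--
[3,4] min(19,19)*1=19 best=170 → r--

max area = 170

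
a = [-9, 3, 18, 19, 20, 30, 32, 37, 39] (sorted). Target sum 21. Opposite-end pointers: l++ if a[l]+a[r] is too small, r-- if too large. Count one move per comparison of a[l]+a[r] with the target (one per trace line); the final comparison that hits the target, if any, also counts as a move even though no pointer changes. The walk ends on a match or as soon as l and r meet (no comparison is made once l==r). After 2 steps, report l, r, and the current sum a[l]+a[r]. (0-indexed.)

[0,8] -9+39=30 >21 → r--
[0,7] -9+37=28 >21 → r--

l=0, r=6, sum=23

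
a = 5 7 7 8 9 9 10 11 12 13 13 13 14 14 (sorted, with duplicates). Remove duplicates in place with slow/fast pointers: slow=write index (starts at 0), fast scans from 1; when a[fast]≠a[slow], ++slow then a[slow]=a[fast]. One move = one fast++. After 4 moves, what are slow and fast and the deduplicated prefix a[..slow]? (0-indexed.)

(s=0,f=1) a[fast]=7≠a[slow]=5 write a[1]=7 → slow++,fast++
(s=1,f=2) a[fast]=7=a[slow] dup → fast++
(s=1,f=3) a[fast]=8≠a[slow]=7 write a[2]=8 → slow++,fast++
(s=2,f=4) a[fast]=9≠a[slow]=8 write a[3]=9 → slow++,fast++

slow=3, fast=5, prefix=[5, 7, 8, 9]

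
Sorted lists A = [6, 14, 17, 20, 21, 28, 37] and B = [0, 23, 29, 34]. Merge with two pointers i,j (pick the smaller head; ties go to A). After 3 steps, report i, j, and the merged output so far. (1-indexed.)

i=3, j=2, merged so far=[0, 6, 14]

i=1 j=1: A[i]=6>B[j]=0 take 0, j++
i=1 j=2: A[i]=6<=B[j]=23 take 6, i++
i=2 j=2: A[i]=14<=B[j]=23 take 14, i++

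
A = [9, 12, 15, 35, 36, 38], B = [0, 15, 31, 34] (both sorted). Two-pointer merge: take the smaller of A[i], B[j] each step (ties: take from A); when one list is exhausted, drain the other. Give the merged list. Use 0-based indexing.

[0, 9, 12, 15, 15, 31, 34, 35, 36, 38]

[i=0,j=0] A[i]=9>B[j]=0 take 0 → j++
[i=0,j=1] A[i]=9<=B[j]=15 take 9 → i++
[i=1,j=1] A[i]=12<=B[j]=15 take 12 → i++
[i=2,j=1] A[i]=15<=B[j]=15 take 15 → i++
[i=3,j=1] A[i]=35>B[j]=15 take 15 → j++
[i=3,j=2] A[i]=35>B[j]=31 take 31 → j++
[i=3,j=3] A[i]=35>B[j]=34 take 34 → j++
[i=3,j=4] B done, take A[i]=35 → i++
[i=4,j=4] B done, take A[i]=36 → i++
[i=5,j=4] B done, take A[i]=38 → i++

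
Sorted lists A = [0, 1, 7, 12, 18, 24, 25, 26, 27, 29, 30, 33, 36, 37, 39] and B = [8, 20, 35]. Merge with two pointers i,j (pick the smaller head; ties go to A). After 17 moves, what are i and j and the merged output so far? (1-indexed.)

[i=1,j=1] A[i]=0<=B[j]=8 take 0 → i++
[i=2,j=1] A[i]=1<=B[j]=8 take 1 → i++
[i=3,j=1] A[i]=7<=B[j]=8 take 7 → i++
[i=4,j=1] A[i]=12>B[j]=8 take 8 → j++
[i=4,j=2] A[i]=12<=B[j]=20 take 12 → i++
[i=5,j=2] A[i]=18<=B[j]=20 take 18 → i++
[i=6,j=2] A[i]=24>B[j]=20 take 20 → j++
[i=6,j=3] A[i]=24<=B[j]=35 take 24 → i++
[i=7,j=3] A[i]=25<=B[j]=35 take 25 → i++
[i=8,j=3] A[i]=26<=B[j]=35 take 26 → i++
[i=9,j=3] A[i]=27<=B[j]=35 take 27 → i++
[i=10,j=3] A[i]=29<=B[j]=35 take 29 → i++
[i=11,j=3] A[i]=30<=B[j]=35 take 30 → i++
[i=12,j=3] A[i]=33<=B[j]=35 take 33 → i++
[i=13,j=3] A[i]=36>B[j]=35 take 35 → j++
[i=13,j=4] B done, take A[i]=36 → i++
[i=14,j=4] B done, take A[i]=37 → i++

i=15, j=4, merged so far=[0, 1, 7, 8, 12, 18, 20, 24, 25, 26, 27, 29, 30, 33, 35, 36, 37]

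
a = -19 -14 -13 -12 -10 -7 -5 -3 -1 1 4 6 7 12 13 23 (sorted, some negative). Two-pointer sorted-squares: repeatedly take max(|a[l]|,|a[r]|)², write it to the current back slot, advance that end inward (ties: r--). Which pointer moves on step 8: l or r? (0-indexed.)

l

[0,15] |-19|<=|23| out[15]=529 → r--
[0,14] |-19|>|13| out[14]=361 → l++
[1,14] |-14|>|13| out[13]=196 → l++
[2,14] |-13|<=|13| out[12]=169 → r--
[2,13] |-13|>|12| out[11]=169 → l++
[3,13] |-12|<=|12| out[10]=144 → r--
[3,12] |-12|>|7| out[9]=144 → l++
[4,12] |-10|>|7| out[8]=100 → l++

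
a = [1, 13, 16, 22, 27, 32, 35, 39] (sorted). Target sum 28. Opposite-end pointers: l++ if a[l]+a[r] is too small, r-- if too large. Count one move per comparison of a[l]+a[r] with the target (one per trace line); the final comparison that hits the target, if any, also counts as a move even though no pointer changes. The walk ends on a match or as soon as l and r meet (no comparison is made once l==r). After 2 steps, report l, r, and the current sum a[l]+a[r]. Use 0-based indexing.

l=0, r=5, sum=33

[0,7] 1+39=40 >28 → r--
[0,6] 1+35=36 >28 → r--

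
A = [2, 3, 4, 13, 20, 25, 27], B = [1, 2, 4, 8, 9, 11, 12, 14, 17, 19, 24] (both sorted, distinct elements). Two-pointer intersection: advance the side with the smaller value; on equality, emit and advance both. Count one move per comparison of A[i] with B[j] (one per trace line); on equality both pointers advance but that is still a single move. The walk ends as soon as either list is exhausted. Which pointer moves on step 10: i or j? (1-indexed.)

i=1 j=1: 2>1, j++
i=1 j=2: 2==2 emit, i++,j++
i=2 j=3: 3<4, i++
i=3 j=3: 4==4 emit, i++,j++
i=4 j=4: 13>8, j++
i=4 j=5: 13>9, j++
i=4 j=6: 13>11, j++
i=4 j=7: 13>12, j++
i=4 j=8: 13<14, i++
i=5 j=8: 20>14, j++

j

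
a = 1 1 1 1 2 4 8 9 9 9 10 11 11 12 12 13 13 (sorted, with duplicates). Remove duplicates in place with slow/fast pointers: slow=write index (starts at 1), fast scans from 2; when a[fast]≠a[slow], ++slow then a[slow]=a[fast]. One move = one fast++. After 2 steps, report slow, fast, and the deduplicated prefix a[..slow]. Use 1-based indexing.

slow=1 fast=2: a[fast]=1=a[slow] dup, fast++
slow=1 fast=3: a[fast]=1=a[slow] dup, fast++

slow=1, fast=4, prefix=[1]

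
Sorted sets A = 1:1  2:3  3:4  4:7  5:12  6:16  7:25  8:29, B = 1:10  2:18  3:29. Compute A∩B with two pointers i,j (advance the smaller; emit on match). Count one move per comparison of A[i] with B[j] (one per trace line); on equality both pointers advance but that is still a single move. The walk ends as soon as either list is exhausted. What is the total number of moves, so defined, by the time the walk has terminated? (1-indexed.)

[i=1,j=1] 1<10 → i++
[i=2,j=1] 3<10 → i++
[i=3,j=1] 4<10 → i++
[i=4,j=1] 7<10 → i++
[i=5,j=1] 12>10 → j++
[i=5,j=2] 12<18 → i++
[i=6,j=2] 16<18 → i++
[i=7,j=2] 25>18 → j++
[i=7,j=3] 25<29 → i++
[i=8,j=3] 29==29 emit → i++,j++

10 moves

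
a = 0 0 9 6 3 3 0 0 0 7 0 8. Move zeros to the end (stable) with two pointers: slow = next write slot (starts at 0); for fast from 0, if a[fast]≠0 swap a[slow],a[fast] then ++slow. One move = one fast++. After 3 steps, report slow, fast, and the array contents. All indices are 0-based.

slow=1, fast=3, a=[9, 0, 0, 6, 3, 3, 0, 0, 0, 7, 0, 8]

slow=0 fast=0: a[fast]=0, fast++
slow=0 fast=1: a[fast]=0, fast++
slow=0 fast=2: a[fast]=9≠0 swap→a[0]=9, slow++,fast++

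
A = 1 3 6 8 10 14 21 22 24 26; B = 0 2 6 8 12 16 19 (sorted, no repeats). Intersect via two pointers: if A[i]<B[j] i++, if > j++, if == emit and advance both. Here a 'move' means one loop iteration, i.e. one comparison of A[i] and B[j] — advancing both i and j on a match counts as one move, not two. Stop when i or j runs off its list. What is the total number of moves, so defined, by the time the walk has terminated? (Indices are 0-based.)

[i=0,j=0] 1>0 → j++
[i=0,j=1] 1<2 → i++
[i=1,j=1] 3>2 → j++
[i=1,j=2] 3<6 → i++
[i=2,j=2] 6==6 emit → i++,j++
[i=3,j=3] 8==8 emit → i++,j++
[i=4,j=4] 10<12 → i++
[i=5,j=4] 14>12 → j++
[i=5,j=5] 14<16 → i++
[i=6,j=5] 21>16 → j++
[i=6,j=6] 21>19 → j++

11 moves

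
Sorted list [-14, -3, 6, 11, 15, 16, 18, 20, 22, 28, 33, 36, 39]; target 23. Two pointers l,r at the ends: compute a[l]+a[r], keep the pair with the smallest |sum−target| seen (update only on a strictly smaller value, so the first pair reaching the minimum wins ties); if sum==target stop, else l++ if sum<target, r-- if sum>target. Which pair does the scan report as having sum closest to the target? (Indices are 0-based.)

l=0 r=12: -14+39=25 d=2 *, r--
l=0 r=11: -14+36=22 d=1 *, l++
l=1 r=11: -3+36=33 d=10, r--
l=1 r=10: -3+33=30 d=7, r--
l=1 r=9: -3+28=25 d=2, r--
l=1 r=8: -3+22=19 d=4, l++
l=2 r=8: 6+22=28 d=5, r--
l=2 r=7: 6+20=26 d=3, r--
l=2 r=6: 6+18=24 d=1, r--
l=2 r=5: 6+16=22 d=1, l++
l=3 r=5: 11+16=27 d=4, r--
l=3 r=4: 11+15=26 d=3, r--

pair (-14, 36) with sum 22 (|Δ|=1)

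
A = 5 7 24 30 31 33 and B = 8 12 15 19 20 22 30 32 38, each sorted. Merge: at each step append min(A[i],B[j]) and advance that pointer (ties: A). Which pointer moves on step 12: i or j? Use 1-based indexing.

[i=1,j=1] A[i]=5<=B[j]=8 take 5 → i++
[i=2,j=1] A[i]=7<=B[j]=8 take 7 → i++
[i=3,j=1] A[i]=24>B[j]=8 take 8 → j++
[i=3,j=2] A[i]=24>B[j]=12 take 12 → j++
[i=3,j=3] A[i]=24>B[j]=15 take 15 → j++
[i=3,j=4] A[i]=24>B[j]=19 take 19 → j++
[i=3,j=5] A[i]=24>B[j]=20 take 20 → j++
[i=3,j=6] A[i]=24>B[j]=22 take 22 → j++
[i=3,j=7] A[i]=24<=B[j]=30 take 24 → i++
[i=4,j=7] A[i]=30<=B[j]=30 take 30 → i++
[i=5,j=7] A[i]=31>B[j]=30 take 30 → j++
[i=5,j=8] A[i]=31<=B[j]=32 take 31 → i++

i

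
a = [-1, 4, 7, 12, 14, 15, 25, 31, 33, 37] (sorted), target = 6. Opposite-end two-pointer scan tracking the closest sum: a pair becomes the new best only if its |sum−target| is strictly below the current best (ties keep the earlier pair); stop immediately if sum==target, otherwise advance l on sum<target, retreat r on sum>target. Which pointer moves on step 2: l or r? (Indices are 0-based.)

r

l=0 r=9: -1+37=36 d=30 *, r--
l=0 r=8: -1+33=32 d=26 *, r--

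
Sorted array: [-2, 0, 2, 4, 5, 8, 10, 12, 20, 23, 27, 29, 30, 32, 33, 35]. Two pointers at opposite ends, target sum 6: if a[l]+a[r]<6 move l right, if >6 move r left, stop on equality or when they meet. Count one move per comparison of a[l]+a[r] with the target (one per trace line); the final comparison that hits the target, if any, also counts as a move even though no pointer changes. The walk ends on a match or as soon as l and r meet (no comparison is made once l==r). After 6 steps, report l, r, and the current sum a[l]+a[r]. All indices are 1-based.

[1,16] -2+35=33 >6 → r--
[1,15] -2+33=31 >6 → r--
[1,14] -2+32=30 >6 → r--
[1,13] -2+30=28 >6 → r--
[1,12] -2+29=27 >6 → r--
[1,11] -2+27=25 >6 → r--

l=1, r=10, sum=21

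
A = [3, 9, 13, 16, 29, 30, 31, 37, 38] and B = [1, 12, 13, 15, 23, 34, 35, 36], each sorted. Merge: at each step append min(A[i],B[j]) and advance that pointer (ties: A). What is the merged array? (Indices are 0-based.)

i=0 j=0: A[i]=3>B[j]=1 take 1, j++
i=0 j=1: A[i]=3<=B[j]=12 take 3, i++
i=1 j=1: A[i]=9<=B[j]=12 take 9, i++
i=2 j=1: A[i]=13>B[j]=12 take 12, j++
i=2 j=2: A[i]=13<=B[j]=13 take 13, i++
i=3 j=2: A[i]=16>B[j]=13 take 13, j++
i=3 j=3: A[i]=16>B[j]=15 take 15, j++
i=3 j=4: A[i]=16<=B[j]=23 take 16, i++
i=4 j=4: A[i]=29>B[j]=23 take 23, j++
i=4 j=5: A[i]=29<=B[j]=34 take 29, i++
i=5 j=5: A[i]=30<=B[j]=34 take 30, i++
i=6 j=5: A[i]=31<=B[j]=34 take 31, i++
i=7 j=5: A[i]=37>B[j]=34 take 34, j++
i=7 j=6: A[i]=37>B[j]=35 take 35, j++
i=7 j=7: A[i]=37>B[j]=36 take 36, j++
i=7 j=8: B done, take A[i]=37, i++
i=8 j=8: B done, take A[i]=38, i++

[1, 3, 9, 12, 13, 13, 15, 16, 23, 29, 30, 31, 34, 35, 36, 37, 38]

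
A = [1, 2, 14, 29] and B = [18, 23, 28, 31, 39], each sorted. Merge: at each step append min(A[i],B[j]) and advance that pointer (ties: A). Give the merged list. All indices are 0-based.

[1, 2, 14, 18, 23, 28, 29, 31, 39]

[i=0,j=0] A[i]=1<=B[j]=18 take 1 → i++
[i=1,j=0] A[i]=2<=B[j]=18 take 2 → i++
[i=2,j=0] A[i]=14<=B[j]=18 take 14 → i++
[i=3,j=0] A[i]=29>B[j]=18 take 18 → j++
[i=3,j=1] A[i]=29>B[j]=23 take 23 → j++
[i=3,j=2] A[i]=29>B[j]=28 take 28 → j++
[i=3,j=3] A[i]=29<=B[j]=31 take 29 → i++
[i=4,j=3] A done, take B[j]=31 → j++
[i=4,j=4] A done, take B[j]=39 → j++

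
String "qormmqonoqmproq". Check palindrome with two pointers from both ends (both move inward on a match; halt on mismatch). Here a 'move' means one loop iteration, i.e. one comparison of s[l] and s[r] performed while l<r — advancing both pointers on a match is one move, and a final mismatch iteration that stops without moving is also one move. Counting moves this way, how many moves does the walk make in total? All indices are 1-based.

l=1 r=15: 'q'=='q', l++,r--
l=2 r=14: 'o'=='o', l++,r--
l=3 r=13: 'r'=='r', l++,r--
l=4 r=12: 'm'!='p', stop

4 moves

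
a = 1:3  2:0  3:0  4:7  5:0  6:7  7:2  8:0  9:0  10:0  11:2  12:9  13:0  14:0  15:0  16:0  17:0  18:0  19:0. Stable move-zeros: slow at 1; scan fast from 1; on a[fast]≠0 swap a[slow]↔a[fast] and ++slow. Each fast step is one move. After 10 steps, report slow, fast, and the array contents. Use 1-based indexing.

slow=1 fast=1: a[fast]=3≠0 swap→a[1]=3, slow++,fast++
slow=2 fast=2: a[fast]=0, fast++
slow=2 fast=3: a[fast]=0, fast++
slow=2 fast=4: a[fast]=7≠0 swap→a[2]=7, slow++,fast++
slow=3 fast=5: a[fast]=0, fast++
slow=3 fast=6: a[fast]=7≠0 swap→a[3]=7, slow++,fast++
slow=4 fast=7: a[fast]=2≠0 swap→a[4]=2, slow++,fast++
slow=5 fast=8: a[fast]=0, fast++
slow=5 fast=9: a[fast]=0, fast++
slow=5 fast=10: a[fast]=0, fast++

slow=5, fast=11, a=[3, 7, 7, 2, 0, 0, 0, 0, 0, 0, 2, 9, 0, 0, 0, 0, 0, 0, 0]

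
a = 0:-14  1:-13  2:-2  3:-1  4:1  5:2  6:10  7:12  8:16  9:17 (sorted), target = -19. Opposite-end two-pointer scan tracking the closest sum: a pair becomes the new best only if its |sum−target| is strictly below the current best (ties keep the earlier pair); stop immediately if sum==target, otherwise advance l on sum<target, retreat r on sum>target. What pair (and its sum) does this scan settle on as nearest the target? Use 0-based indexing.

pair (-14, -2) with sum -16 (|Δ|=3)

l=0 r=9: -14+17=3 d=22 *, r--
l=0 r=8: -14+16=2 d=21 *, r--
l=0 r=7: -14+12=-2 d=17 *, r--
l=0 r=6: -14+10=-4 d=15 *, r--
l=0 r=5: -14+2=-12 d=7 *, r--
l=0 r=4: -14+1=-13 d=6 *, r--
l=0 r=3: -14+-1=-15 d=4 *, r--
l=0 r=2: -14+-2=-16 d=3 *, r--
l=0 r=1: -14+-13=-27 d=8, l++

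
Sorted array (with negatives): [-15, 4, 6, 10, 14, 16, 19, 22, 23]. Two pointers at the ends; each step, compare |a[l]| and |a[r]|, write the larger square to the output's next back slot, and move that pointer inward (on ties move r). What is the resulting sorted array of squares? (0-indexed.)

[16, 36, 100, 196, 225, 256, 361, 484, 529]

l=0 r=8: |-15|<=|23| out[8]=529, r--
l=0 r=7: |-15|<=|22| out[7]=484, r--
l=0 r=6: |-15|<=|19| out[6]=361, r--
l=0 r=5: |-15|<=|16| out[5]=256, r--
l=0 r=4: |-15|>|14| out[4]=225, l++
l=1 r=4: |4|<=|14| out[3]=196, r--
l=1 r=3: |4|<=|10| out[2]=100, r--
l=1 r=2: |4|<=|6| out[1]=36, r--
l=1 r=1: |4|<=|4| out[0]=16, r--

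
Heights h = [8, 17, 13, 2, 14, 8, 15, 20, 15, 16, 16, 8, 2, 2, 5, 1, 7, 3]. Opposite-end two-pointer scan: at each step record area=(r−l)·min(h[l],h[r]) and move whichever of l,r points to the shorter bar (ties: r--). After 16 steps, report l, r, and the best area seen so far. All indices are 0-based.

l=6, r=7, best area=144

l=0 r=17: min(8,3)*17=51 best=51 *, r--
l=0 r=16: min(8,7)*16=112 best=112 *, r--
l=0 r=15: min(8,1)*15=15 best=112, r--
l=0 r=14: min(8,5)*14=70 best=112, r--
l=0 r=13: min(8,2)*13=26 best=112, r--
l=0 r=12: min(8,2)*12=24 best=112, r--
l=0 r=11: min(8,8)*11=88 best=112, r--
l=0 r=10: min(8,16)*10=80 best=112, l++
l=1 r=10: min(17,16)*9=144 best=144 *, r--
l=1 r=9: min(17,16)*8=128 best=144, r--
l=1 r=8: min(17,15)*7=105 best=144, r--
l=1 r=7: min(17,20)*6=102 best=144, l++
l=2 r=7: min(13,20)*5=65 best=144, l++
l=3 r=7: min(2,20)*4=8 best=144, l++
l=4 r=7: min(14,20)*3=42 best=144, l++
l=5 r=7: min(8,20)*2=16 best=144, l++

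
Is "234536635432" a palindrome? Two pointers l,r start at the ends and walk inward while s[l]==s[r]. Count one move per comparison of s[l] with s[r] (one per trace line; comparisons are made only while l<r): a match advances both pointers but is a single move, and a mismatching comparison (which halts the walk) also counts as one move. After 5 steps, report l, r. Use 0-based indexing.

l=5, r=6

l=0 r=11: '2'=='2', l++,r--
l=1 r=10: '3'=='3', l++,r--
l=2 r=9: '4'=='4', l++,r--
l=3 r=8: '5'=='5', l++,r--
l=4 r=7: '3'=='3', l++,r--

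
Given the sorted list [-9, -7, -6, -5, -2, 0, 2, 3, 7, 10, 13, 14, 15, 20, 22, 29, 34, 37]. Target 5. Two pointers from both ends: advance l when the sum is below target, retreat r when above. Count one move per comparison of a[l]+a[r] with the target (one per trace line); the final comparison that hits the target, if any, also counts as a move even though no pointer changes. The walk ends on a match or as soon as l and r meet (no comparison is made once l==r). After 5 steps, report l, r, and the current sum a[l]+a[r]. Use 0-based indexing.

l=0, r=12, sum=6

[0,17] -9+37=28 >5 → r--
[0,16] -9+34=25 >5 → r--
[0,15] -9+29=20 >5 → r--
[0,14] -9+22=13 >5 → r--
[0,13] -9+20=11 >5 → r--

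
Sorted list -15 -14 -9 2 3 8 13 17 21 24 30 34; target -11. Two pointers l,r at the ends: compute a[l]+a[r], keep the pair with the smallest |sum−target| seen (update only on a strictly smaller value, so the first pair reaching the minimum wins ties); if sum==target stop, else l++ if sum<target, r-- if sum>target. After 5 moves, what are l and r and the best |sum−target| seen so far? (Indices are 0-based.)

l=0, r=6, best |Δ|=13

l=0 r=11: -15+34=19 d=30 *, r--
l=0 r=10: -15+30=15 d=26 *, r--
l=0 r=9: -15+24=9 d=20 *, r--
l=0 r=8: -15+21=6 d=17 *, r--
l=0 r=7: -15+17=2 d=13 *, r--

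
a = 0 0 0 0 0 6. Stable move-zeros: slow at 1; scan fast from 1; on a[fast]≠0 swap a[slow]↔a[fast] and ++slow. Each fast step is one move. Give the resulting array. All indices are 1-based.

(s=1,f=1) a[fast]=0 → fast++
(s=1,f=2) a[fast]=0 → fast++
(s=1,f=3) a[fast]=0 → fast++
(s=1,f=4) a[fast]=0 → fast++
(s=1,f=5) a[fast]=0 → fast++
(s=1,f=6) a[fast]=6≠0 swap→a[1]=6 → slow++,fast++

[6, 0, 0, 0, 0, 0]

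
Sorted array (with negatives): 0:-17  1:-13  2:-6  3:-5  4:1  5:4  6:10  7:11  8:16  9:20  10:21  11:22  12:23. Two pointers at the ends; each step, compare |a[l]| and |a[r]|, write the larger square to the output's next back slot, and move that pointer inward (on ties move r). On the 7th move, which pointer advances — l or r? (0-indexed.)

l

l=0 r=12: |-17|<=|23| out[12]=529, r--
l=0 r=11: |-17|<=|22| out[11]=484, r--
l=0 r=10: |-17|<=|21| out[10]=441, r--
l=0 r=9: |-17|<=|20| out[9]=400, r--
l=0 r=8: |-17|>|16| out[8]=289, l++
l=1 r=8: |-13|<=|16| out[7]=256, r--
l=1 r=7: |-13|>|11| out[6]=169, l++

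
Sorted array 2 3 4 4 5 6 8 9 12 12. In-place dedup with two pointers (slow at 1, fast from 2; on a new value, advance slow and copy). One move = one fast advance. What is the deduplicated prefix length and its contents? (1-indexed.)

(s=1,f=2) a[fast]=3≠a[slow]=2 write a[2]=3 → slow++,fast++
(s=2,f=3) a[fast]=4≠a[slow]=3 write a[3]=4 → slow++,fast++
(s=3,f=4) a[fast]=4=a[slow] dup → fast++
(s=3,f=5) a[fast]=5≠a[slow]=4 write a[4]=5 → slow++,fast++
(s=4,f=6) a[fast]=6≠a[slow]=5 write a[5]=6 → slow++,fast++
(s=5,f=7) a[fast]=8≠a[slow]=6 write a[6]=8 → slow++,fast++
(s=6,f=8) a[fast]=9≠a[slow]=8 write a[7]=9 → slow++,fast++
(s=7,f=9) a[fast]=12≠a[slow]=9 write a[8]=12 → slow++,fast++
(s=8,f=10) a[fast]=12=a[slow] dup → fast++

length 8; prefix = [2, 3, 4, 5, 6, 8, 9, 12]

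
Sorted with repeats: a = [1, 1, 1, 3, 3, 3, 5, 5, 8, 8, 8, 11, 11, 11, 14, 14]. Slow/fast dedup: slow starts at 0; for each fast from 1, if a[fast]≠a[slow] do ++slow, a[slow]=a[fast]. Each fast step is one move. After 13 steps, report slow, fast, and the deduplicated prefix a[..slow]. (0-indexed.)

slow=4, fast=14, prefix=[1, 3, 5, 8, 11]

slow=0 fast=1: a[fast]=1=a[slow] dup, fast++
slow=0 fast=2: a[fast]=1=a[slow] dup, fast++
slow=0 fast=3: a[fast]=3≠a[slow]=1 write a[1]=3, slow++,fast++
slow=1 fast=4: a[fast]=3=a[slow] dup, fast++
slow=1 fast=5: a[fast]=3=a[slow] dup, fast++
slow=1 fast=6: a[fast]=5≠a[slow]=3 write a[2]=5, slow++,fast++
slow=2 fast=7: a[fast]=5=a[slow] dup, fast++
slow=2 fast=8: a[fast]=8≠a[slow]=5 write a[3]=8, slow++,fast++
slow=3 fast=9: a[fast]=8=a[slow] dup, fast++
slow=3 fast=10: a[fast]=8=a[slow] dup, fast++
slow=3 fast=11: a[fast]=11≠a[slow]=8 write a[4]=11, slow++,fast++
slow=4 fast=12: a[fast]=11=a[slow] dup, fast++
slow=4 fast=13: a[fast]=11=a[slow] dup, fast++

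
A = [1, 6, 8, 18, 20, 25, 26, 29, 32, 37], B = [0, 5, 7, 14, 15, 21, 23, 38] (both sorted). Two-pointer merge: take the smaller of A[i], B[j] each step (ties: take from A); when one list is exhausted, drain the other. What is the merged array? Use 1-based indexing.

[0, 1, 5, 6, 7, 8, 14, 15, 18, 20, 21, 23, 25, 26, 29, 32, 37, 38]

i=1 j=1: A[i]=1>B[j]=0 take 0, j++
i=1 j=2: A[i]=1<=B[j]=5 take 1, i++
i=2 j=2: A[i]=6>B[j]=5 take 5, j++
i=2 j=3: A[i]=6<=B[j]=7 take 6, i++
i=3 j=3: A[i]=8>B[j]=7 take 7, j++
i=3 j=4: A[i]=8<=B[j]=14 take 8, i++
i=4 j=4: A[i]=18>B[j]=14 take 14, j++
i=4 j=5: A[i]=18>B[j]=15 take 15, j++
i=4 j=6: A[i]=18<=B[j]=21 take 18, i++
i=5 j=6: A[i]=20<=B[j]=21 take 20, i++
i=6 j=6: A[i]=25>B[j]=21 take 21, j++
i=6 j=7: A[i]=25>B[j]=23 take 23, j++
i=6 j=8: A[i]=25<=B[j]=38 take 25, i++
i=7 j=8: A[i]=26<=B[j]=38 take 26, i++
i=8 j=8: A[i]=29<=B[j]=38 take 29, i++
i=9 j=8: A[i]=32<=B[j]=38 take 32, i++
i=10 j=8: A[i]=37<=B[j]=38 take 37, i++
i=11 j=8: A done, take B[j]=38, j++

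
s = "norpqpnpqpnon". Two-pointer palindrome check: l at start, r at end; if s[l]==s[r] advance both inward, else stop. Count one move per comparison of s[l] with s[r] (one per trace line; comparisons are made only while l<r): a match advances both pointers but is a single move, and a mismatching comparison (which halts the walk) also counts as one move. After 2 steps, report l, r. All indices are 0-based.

l=0 r=12: 'n'=='n', l++,r--
l=1 r=11: 'o'=='o', l++,r--

l=2, r=10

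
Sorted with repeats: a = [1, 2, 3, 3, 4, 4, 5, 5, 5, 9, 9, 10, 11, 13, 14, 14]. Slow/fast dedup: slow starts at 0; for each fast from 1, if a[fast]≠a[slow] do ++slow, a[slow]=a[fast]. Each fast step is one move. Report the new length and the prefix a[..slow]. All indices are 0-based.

length 10; prefix = [1, 2, 3, 4, 5, 9, 10, 11, 13, 14]

slow=0 fast=1: a[fast]=2≠a[slow]=1 write a[1]=2, slow++,fast++
slow=1 fast=2: a[fast]=3≠a[slow]=2 write a[2]=3, slow++,fast++
slow=2 fast=3: a[fast]=3=a[slow] dup, fast++
slow=2 fast=4: a[fast]=4≠a[slow]=3 write a[3]=4, slow++,fast++
slow=3 fast=5: a[fast]=4=a[slow] dup, fast++
slow=3 fast=6: a[fast]=5≠a[slow]=4 write a[4]=5, slow++,fast++
slow=4 fast=7: a[fast]=5=a[slow] dup, fast++
slow=4 fast=8: a[fast]=5=a[slow] dup, fast++
slow=4 fast=9: a[fast]=9≠a[slow]=5 write a[5]=9, slow++,fast++
slow=5 fast=10: a[fast]=9=a[slow] dup, fast++
slow=5 fast=11: a[fast]=10≠a[slow]=9 write a[6]=10, slow++,fast++
slow=6 fast=12: a[fast]=11≠a[slow]=10 write a[7]=11, slow++,fast++
slow=7 fast=13: a[fast]=13≠a[slow]=11 write a[8]=13, slow++,fast++
slow=8 fast=14: a[fast]=14≠a[slow]=13 write a[9]=14, slow++,fast++
slow=9 fast=15: a[fast]=14=a[slow] dup, fast++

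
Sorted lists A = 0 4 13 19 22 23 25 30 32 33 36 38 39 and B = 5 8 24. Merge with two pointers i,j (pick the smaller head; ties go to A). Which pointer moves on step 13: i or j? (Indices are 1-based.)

i=1 j=1: A[i]=0<=B[j]=5 take 0, i++
i=2 j=1: A[i]=4<=B[j]=5 take 4, i++
i=3 j=1: A[i]=13>B[j]=5 take 5, j++
i=3 j=2: A[i]=13>B[j]=8 take 8, j++
i=3 j=3: A[i]=13<=B[j]=24 take 13, i++
i=4 j=3: A[i]=19<=B[j]=24 take 19, i++
i=5 j=3: A[i]=22<=B[j]=24 take 22, i++
i=6 j=3: A[i]=23<=B[j]=24 take 23, i++
i=7 j=3: A[i]=25>B[j]=24 take 24, j++
i=7 j=4: B done, take A[i]=25, i++
i=8 j=4: B done, take A[i]=30, i++
i=9 j=4: B done, take A[i]=32, i++
i=10 j=4: B done, take A[i]=33, i++

i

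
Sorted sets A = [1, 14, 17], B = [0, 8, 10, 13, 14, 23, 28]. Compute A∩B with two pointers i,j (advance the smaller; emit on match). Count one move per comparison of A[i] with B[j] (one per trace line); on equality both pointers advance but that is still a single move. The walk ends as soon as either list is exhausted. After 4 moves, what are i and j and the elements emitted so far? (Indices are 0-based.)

i=1, j=3, emitted=[]

[i=0,j=0] 1>0 → j++
[i=0,j=1] 1<8 → i++
[i=1,j=1] 14>8 → j++
[i=1,j=2] 14>10 → j++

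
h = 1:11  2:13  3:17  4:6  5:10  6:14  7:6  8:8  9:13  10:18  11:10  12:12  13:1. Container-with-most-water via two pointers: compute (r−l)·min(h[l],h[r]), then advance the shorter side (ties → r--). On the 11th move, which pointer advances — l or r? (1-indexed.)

l

l=1 r=13: min(11,1)*12=12 best=12 *, r--
l=1 r=12: min(11,12)*11=121 best=121 *, l++
l=2 r=12: min(13,12)*10=120 best=121, r--
l=2 r=11: min(13,10)*9=90 best=121, r--
l=2 r=10: min(13,18)*8=104 best=121, l++
l=3 r=10: min(17,18)*7=119 best=121, l++
l=4 r=10: min(6,18)*6=36 best=121, l++
l=5 r=10: min(10,18)*5=50 best=121, l++
l=6 r=10: min(14,18)*4=56 best=121, l++
l=7 r=10: min(6,18)*3=18 best=121, l++
l=8 r=10: min(8,18)*2=16 best=121, l++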